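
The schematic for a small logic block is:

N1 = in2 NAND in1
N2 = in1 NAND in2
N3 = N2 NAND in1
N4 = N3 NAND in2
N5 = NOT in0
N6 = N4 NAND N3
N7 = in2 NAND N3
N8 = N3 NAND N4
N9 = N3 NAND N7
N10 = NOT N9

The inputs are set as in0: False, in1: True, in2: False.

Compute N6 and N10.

N6 = True; N10 = False

N2 = in1 NAND in2 = True NAND False = True
N3 = N2 NAND in1 = True NAND True = False
N4 = N3 NAND in2 = False NAND False = True
N6 = N4 NAND N3 = True NAND False = True
N7 = in2 NAND N3 = False NAND False = True
N9 = N3 NAND N7 = False NAND True = True
N10 = NOT N9 = NOT True = False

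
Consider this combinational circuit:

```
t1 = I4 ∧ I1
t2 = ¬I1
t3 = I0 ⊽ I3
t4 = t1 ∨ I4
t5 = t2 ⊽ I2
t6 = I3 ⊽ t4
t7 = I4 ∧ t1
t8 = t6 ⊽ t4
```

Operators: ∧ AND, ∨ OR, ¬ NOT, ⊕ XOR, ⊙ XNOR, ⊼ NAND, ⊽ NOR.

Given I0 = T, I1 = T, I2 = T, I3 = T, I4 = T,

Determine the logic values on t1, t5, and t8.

t1 = I4 AND I1 = T AND T = T
t2 = NOT I1 = NOT T = F
t4 = t1 OR I4 = T OR T = T
t5 = t2 NOR I2 = F NOR T = F
t6 = I3 NOR t4 = T NOR T = F
t8 = t6 NOR t4 = F NOR T = F

t1 = T; t5 = F; t8 = F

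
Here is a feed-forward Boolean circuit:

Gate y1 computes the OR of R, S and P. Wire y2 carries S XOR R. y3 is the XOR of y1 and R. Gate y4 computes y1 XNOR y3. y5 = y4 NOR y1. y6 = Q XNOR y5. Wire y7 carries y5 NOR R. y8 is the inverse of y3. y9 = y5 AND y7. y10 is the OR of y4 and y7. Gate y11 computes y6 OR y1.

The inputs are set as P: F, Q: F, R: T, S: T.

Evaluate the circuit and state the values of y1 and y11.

y1 = T; y11 = T

y1 = R OR S OR P = T OR T OR F = T
y3 = y1 XOR R = T XOR T = F
y4 = y1 XNOR y3 = T XNOR F = F
y5 = y4 NOR y1 = F NOR T = F
y6 = Q XNOR y5 = F XNOR F = T
y11 = y6 OR y1 = T OR T = T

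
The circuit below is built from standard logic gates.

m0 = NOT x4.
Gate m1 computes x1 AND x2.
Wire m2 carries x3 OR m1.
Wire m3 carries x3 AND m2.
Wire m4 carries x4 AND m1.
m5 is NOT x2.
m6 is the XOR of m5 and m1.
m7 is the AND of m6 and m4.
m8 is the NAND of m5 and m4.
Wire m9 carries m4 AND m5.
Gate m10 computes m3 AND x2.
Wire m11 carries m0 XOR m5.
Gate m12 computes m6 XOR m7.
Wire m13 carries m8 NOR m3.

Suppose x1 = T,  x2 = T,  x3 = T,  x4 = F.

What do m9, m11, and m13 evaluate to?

m9 = F, m11 = T, m13 = F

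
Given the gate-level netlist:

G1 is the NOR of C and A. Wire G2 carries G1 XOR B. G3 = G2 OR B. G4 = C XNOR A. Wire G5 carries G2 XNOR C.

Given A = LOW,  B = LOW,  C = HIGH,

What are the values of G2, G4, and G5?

G2 = LOW, G4 = LOW, G5 = LOW

G1 = C NOR A = HIGH NOR LOW = LOW
G2 = G1 XOR B = LOW XOR LOW = LOW
G4 = C XNOR A = HIGH XNOR LOW = LOW
G5 = G2 XNOR C = LOW XNOR HIGH = LOW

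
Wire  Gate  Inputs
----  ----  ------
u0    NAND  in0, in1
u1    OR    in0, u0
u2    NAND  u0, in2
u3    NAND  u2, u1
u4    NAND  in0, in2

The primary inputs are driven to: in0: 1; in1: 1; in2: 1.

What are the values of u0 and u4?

u0 = 0; u4 = 0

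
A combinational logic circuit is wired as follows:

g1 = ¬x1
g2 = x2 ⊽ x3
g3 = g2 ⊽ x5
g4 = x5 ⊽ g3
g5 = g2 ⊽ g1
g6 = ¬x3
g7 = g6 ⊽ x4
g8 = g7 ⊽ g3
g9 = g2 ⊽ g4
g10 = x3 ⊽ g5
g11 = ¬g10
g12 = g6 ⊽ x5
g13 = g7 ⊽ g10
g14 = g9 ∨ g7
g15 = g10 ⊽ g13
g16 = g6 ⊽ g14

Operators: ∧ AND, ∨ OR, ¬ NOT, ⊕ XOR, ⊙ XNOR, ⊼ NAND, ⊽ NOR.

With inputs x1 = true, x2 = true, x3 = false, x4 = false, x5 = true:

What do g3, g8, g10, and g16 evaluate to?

g1 = NOT x1 = NOT true = false
g2 = x2 NOR x3 = true NOR false = false
g3 = g2 NOR x5 = false NOR true = false
g4 = x5 NOR g3 = true NOR false = false
g5 = g2 NOR g1 = false NOR false = true
g6 = NOT x3 = NOT false = true
g7 = g6 NOR x4 = true NOR false = false
g8 = g7 NOR g3 = false NOR false = true
g9 = g2 NOR g4 = false NOR false = true
g10 = x3 NOR g5 = false NOR true = false
g14 = g9 OR g7 = true OR false = true
g16 = g6 NOR g14 = true NOR true = false

g3 = false, g8 = true, g10 = false, g16 = false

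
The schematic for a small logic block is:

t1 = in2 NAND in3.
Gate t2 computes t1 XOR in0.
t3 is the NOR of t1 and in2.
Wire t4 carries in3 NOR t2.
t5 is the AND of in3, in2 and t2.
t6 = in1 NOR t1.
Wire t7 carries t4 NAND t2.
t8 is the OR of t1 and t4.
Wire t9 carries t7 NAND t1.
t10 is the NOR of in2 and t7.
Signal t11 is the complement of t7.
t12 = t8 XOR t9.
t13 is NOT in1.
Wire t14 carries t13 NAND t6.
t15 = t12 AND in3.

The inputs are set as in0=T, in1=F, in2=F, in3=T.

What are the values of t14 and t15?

t1 = in2 NAND in3 = F NAND T = T
t2 = t1 XOR in0 = T XOR T = F
t4 = in3 NOR t2 = T NOR F = F
t6 = in1 NOR t1 = F NOR T = F
t7 = t4 NAND t2 = F NAND F = T
t8 = t1 OR t4 = T OR F = T
t9 = t7 NAND t1 = T NAND T = F
t12 = t8 XOR t9 = T XOR F = T
t13 = NOT in1 = NOT F = T
t14 = t13 NAND t6 = T NAND F = T
t15 = t12 AND in3 = T AND T = T

t14 = T  t15 = T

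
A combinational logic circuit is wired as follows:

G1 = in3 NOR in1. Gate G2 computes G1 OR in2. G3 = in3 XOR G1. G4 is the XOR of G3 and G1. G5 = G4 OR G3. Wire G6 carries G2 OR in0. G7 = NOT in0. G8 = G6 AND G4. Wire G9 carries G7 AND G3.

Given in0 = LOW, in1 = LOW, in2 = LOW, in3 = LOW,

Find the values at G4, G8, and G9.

G4 = LOW  G8 = LOW  G9 = HIGH

G1 = in3 NOR in1 = LOW NOR LOW = HIGH
G2 = G1 OR in2 = HIGH OR LOW = HIGH
G3 = in3 XOR G1 = LOW XOR HIGH = HIGH
G4 = G3 XOR G1 = HIGH XOR HIGH = LOW
G6 = G2 OR in0 = HIGH OR LOW = HIGH
G7 = NOT in0 = NOT LOW = HIGH
G8 = G6 AND G4 = HIGH AND LOW = LOW
G9 = G7 AND G3 = HIGH AND HIGH = HIGH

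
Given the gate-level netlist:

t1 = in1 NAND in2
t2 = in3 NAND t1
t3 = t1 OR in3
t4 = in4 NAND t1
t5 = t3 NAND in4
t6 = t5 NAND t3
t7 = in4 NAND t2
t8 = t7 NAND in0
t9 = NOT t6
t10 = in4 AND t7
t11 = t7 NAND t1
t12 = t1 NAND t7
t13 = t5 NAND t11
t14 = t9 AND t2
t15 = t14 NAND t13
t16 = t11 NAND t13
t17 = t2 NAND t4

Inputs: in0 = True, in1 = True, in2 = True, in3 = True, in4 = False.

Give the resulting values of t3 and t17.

t3 = True  t17 = False

t1 = in1 NAND in2 = True NAND True = False
t2 = in3 NAND t1 = True NAND False = True
t3 = t1 OR in3 = False OR True = True
t4 = in4 NAND t1 = False NAND False = True
t17 = t2 NAND t4 = True NAND True = False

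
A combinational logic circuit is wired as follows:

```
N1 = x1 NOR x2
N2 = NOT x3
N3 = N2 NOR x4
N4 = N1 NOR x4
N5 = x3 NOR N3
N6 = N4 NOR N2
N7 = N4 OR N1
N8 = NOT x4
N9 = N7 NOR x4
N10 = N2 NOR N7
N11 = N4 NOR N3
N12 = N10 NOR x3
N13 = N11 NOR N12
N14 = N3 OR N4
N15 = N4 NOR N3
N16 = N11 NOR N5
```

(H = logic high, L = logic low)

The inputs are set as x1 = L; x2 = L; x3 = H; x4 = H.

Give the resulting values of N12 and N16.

N1 = x1 NOR x2 = L NOR L = H
N2 = NOT x3 = NOT H = L
N3 = N2 NOR x4 = L NOR H = L
N4 = N1 NOR x4 = H NOR H = L
N5 = x3 NOR N3 = H NOR L = L
N7 = N4 OR N1 = L OR H = H
N10 = N2 NOR N7 = L NOR H = L
N11 = N4 NOR N3 = L NOR L = H
N12 = N10 NOR x3 = L NOR H = L
N16 = N11 NOR N5 = H NOR L = L

N12 = L, N16 = L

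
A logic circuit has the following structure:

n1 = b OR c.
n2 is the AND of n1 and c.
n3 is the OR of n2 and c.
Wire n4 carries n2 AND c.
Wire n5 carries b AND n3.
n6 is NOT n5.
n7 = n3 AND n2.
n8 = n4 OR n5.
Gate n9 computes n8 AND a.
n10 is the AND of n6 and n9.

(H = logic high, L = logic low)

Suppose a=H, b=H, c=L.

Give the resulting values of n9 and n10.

n9 = L; n10 = L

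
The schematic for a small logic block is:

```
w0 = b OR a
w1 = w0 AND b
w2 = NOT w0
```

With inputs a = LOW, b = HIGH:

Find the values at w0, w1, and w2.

w0 = HIGH, w1 = HIGH, w2 = LOW

w0 = b OR a = HIGH OR LOW = HIGH
w1 = w0 AND b = HIGH AND HIGH = HIGH
w2 = NOT w0 = NOT HIGH = LOW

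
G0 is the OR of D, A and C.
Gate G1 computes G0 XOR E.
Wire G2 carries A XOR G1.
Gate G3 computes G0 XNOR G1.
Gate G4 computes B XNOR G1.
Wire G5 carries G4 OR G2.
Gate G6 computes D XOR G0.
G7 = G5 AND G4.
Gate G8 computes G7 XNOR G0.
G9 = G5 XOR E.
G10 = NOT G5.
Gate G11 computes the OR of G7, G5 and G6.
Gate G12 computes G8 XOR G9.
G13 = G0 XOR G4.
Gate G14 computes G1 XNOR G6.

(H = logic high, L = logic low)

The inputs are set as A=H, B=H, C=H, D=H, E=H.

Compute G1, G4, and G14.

G1 = L, G4 = L, G14 = H

G0 = D OR A OR C = H OR H OR H = H
G1 = G0 XOR E = H XOR H = L
G4 = B XNOR G1 = H XNOR L = L
G6 = D XOR G0 = H XOR H = L
G14 = G1 XNOR G6 = L XNOR L = H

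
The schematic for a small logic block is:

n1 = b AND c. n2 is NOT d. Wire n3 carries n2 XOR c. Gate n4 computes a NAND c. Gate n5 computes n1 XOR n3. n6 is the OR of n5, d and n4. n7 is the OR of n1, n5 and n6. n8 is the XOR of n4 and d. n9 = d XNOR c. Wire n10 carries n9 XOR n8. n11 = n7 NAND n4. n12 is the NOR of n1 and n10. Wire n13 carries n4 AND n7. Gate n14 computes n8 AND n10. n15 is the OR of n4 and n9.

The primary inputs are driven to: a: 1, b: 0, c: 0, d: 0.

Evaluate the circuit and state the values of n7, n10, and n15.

n7 = 1; n10 = 0; n15 = 1

n1 = b AND c = 0 AND 0 = 0
n2 = NOT d = NOT 0 = 1
n3 = n2 XOR c = 1 XOR 0 = 1
n4 = a NAND c = 1 NAND 0 = 1
n5 = n1 XOR n3 = 0 XOR 1 = 1
n6 = n5 OR d OR n4 = 1 OR 0 OR 1 = 1
n7 = n1 OR n5 OR n6 = 0 OR 1 OR 1 = 1
n8 = n4 XOR d = 1 XOR 0 = 1
n9 = d XNOR c = 0 XNOR 0 = 1
n10 = n9 XOR n8 = 1 XOR 1 = 0
n15 = n4 OR n9 = 1 OR 1 = 1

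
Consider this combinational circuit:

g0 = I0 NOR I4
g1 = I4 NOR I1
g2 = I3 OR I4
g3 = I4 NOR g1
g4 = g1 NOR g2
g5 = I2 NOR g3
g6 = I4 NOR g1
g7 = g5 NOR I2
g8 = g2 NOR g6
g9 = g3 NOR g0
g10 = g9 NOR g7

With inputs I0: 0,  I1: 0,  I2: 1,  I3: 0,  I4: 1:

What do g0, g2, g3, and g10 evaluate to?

g0 = I0 NOR I4 = 0 NOR 1 = 0
g1 = I4 NOR I1 = 1 NOR 0 = 0
g2 = I3 OR I4 = 0 OR 1 = 1
g3 = I4 NOR g1 = 1 NOR 0 = 0
g5 = I2 NOR g3 = 1 NOR 0 = 0
g7 = g5 NOR I2 = 0 NOR 1 = 0
g9 = g3 NOR g0 = 0 NOR 0 = 1
g10 = g9 NOR g7 = 1 NOR 0 = 0

g0 = 0; g2 = 1; g3 = 0; g10 = 0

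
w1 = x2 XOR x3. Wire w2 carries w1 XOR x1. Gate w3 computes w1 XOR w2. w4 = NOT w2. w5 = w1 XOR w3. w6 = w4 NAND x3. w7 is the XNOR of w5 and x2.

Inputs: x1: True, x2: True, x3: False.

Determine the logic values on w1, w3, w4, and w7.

w1 = x2 XOR x3 = True XOR False = True
w2 = w1 XOR x1 = True XOR True = False
w3 = w1 XOR w2 = True XOR False = True
w4 = NOT w2 = NOT False = True
w5 = w1 XOR w3 = True XOR True = False
w7 = w5 XNOR x2 = False XNOR True = False

w1 = True, w3 = True, w4 = True, w7 = False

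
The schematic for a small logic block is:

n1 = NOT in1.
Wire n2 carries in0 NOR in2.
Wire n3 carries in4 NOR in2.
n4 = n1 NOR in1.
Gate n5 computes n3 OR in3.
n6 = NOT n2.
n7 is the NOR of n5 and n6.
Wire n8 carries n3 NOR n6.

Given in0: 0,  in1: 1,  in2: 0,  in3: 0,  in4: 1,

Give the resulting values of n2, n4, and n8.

n1 = NOT in1 = NOT 1 = 0
n2 = in0 NOR in2 = 0 NOR 0 = 1
n3 = in4 NOR in2 = 1 NOR 0 = 0
n4 = n1 NOR in1 = 0 NOR 1 = 0
n6 = NOT n2 = NOT 1 = 0
n8 = n3 NOR n6 = 0 NOR 0 = 1

n2 = 1, n4 = 0, n8 = 1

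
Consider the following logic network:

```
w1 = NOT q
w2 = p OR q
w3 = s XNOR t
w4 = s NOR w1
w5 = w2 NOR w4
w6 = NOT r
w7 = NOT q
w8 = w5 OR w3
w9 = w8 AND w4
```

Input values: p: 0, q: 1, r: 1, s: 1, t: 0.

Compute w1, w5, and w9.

w1 = NOT q = NOT 1 = 0
w2 = p OR q = 0 OR 1 = 1
w3 = s XNOR t = 1 XNOR 0 = 0
w4 = s NOR w1 = 1 NOR 0 = 0
w5 = w2 NOR w4 = 1 NOR 0 = 0
w8 = w5 OR w3 = 0 OR 0 = 0
w9 = w8 AND w4 = 0 AND 0 = 0

w1 = 0; w5 = 0; w9 = 0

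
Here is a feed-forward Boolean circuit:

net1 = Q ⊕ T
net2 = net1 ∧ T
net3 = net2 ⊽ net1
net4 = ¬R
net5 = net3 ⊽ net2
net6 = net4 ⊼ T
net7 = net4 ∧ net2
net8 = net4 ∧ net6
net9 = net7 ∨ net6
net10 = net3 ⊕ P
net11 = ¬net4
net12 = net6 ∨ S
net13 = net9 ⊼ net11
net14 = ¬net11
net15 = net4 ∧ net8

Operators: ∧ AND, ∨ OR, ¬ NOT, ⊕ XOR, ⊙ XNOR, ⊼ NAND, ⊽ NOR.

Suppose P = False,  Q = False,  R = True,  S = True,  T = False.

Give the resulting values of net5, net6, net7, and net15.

net1 = Q XOR T = False XOR False = False
net2 = net1 AND T = False AND False = False
net3 = net2 NOR net1 = False NOR False = True
net4 = NOT R = NOT True = False
net5 = net3 NOR net2 = True NOR False = False
net6 = net4 NAND T = False NAND False = True
net7 = net4 AND net2 = False AND False = False
net8 = net4 AND net6 = False AND True = False
net15 = net4 AND net8 = False AND False = False

net5 = False, net6 = True, net7 = False, net15 = False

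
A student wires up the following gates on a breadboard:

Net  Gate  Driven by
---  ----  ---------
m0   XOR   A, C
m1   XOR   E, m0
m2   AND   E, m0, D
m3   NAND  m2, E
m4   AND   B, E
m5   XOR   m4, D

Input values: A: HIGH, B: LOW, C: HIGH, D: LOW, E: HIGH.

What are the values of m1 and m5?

m1 = HIGH  m5 = LOW

m0 = A XOR C = HIGH XOR HIGH = LOW
m1 = E XOR m0 = HIGH XOR LOW = HIGH
m4 = B AND E = LOW AND HIGH = LOW
m5 = m4 XOR D = LOW XOR LOW = LOW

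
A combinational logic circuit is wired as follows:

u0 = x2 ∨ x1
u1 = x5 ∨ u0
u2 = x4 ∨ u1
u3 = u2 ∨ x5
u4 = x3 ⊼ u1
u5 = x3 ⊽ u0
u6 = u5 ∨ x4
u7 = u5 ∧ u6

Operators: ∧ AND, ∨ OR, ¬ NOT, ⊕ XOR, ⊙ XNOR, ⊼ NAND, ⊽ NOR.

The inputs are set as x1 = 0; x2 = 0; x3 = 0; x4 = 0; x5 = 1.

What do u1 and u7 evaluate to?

u0 = x2 OR x1 = 0 OR 0 = 0
u1 = x5 OR u0 = 1 OR 0 = 1
u5 = x3 NOR u0 = 0 NOR 0 = 1
u6 = u5 OR x4 = 1 OR 0 = 1
u7 = u5 AND u6 = 1 AND 1 = 1

u1 = 1, u7 = 1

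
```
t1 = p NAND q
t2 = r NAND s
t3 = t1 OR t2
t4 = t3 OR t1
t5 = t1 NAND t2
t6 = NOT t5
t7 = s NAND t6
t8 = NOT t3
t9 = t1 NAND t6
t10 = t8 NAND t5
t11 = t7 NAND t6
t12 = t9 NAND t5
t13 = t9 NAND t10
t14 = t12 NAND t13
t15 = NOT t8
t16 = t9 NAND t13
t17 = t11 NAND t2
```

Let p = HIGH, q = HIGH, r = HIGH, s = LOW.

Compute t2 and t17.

t2 = HIGH, t17 = LOW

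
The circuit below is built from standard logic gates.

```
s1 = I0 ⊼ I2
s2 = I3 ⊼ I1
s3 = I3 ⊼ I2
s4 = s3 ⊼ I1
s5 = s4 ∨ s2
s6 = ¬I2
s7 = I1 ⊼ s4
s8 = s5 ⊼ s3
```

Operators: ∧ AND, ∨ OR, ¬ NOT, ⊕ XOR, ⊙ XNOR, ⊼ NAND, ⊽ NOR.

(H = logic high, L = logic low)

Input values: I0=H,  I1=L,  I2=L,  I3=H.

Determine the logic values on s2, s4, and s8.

s2 = H, s4 = H, s8 = L

s2 = I3 NAND I1 = H NAND L = H
s3 = I3 NAND I2 = H NAND L = H
s4 = s3 NAND I1 = H NAND L = H
s5 = s4 OR s2 = H OR H = H
s8 = s5 NAND s3 = H NAND H = L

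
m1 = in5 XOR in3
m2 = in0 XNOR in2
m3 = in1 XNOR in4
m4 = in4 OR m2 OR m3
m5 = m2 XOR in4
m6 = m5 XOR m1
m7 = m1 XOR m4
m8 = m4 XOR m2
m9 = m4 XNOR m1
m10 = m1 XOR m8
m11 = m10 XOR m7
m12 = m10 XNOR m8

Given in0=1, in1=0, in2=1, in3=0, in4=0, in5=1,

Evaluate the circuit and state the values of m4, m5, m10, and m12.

m1 = in5 XOR in3 = 1 XOR 0 = 1
m2 = in0 XNOR in2 = 1 XNOR 1 = 1
m3 = in1 XNOR in4 = 0 XNOR 0 = 1
m4 = in4 OR m2 OR m3 = 0 OR 1 OR 1 = 1
m5 = m2 XOR in4 = 1 XOR 0 = 1
m8 = m4 XOR m2 = 1 XOR 1 = 0
m10 = m1 XOR m8 = 1 XOR 0 = 1
m12 = m10 XNOR m8 = 1 XNOR 0 = 0

m4 = 1, m5 = 1, m10 = 1, m12 = 0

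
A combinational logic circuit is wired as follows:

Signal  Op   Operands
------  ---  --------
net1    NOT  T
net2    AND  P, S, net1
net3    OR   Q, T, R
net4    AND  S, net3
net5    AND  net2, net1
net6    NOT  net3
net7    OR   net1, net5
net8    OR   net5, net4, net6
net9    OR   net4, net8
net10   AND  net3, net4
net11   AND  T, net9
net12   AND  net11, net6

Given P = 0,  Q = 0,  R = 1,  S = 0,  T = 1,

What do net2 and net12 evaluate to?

net2 = 0, net12 = 0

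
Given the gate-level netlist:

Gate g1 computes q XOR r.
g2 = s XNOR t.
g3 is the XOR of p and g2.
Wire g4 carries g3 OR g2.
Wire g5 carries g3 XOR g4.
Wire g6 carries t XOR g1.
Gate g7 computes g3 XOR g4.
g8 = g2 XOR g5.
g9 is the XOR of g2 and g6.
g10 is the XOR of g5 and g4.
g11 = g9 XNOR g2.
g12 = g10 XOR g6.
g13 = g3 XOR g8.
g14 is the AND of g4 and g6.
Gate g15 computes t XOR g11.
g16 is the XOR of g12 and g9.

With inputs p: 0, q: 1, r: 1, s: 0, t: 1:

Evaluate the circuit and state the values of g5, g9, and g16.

g1 = q XOR r = 1 XOR 1 = 0
g2 = s XNOR t = 0 XNOR 1 = 0
g3 = p XOR g2 = 0 XOR 0 = 0
g4 = g3 OR g2 = 0 OR 0 = 0
g5 = g3 XOR g4 = 0 XOR 0 = 0
g6 = t XOR g1 = 1 XOR 0 = 1
g9 = g2 XOR g6 = 0 XOR 1 = 1
g10 = g5 XOR g4 = 0 XOR 0 = 0
g12 = g10 XOR g6 = 0 XOR 1 = 1
g16 = g12 XOR g9 = 1 XOR 1 = 0

g5 = 0, g9 = 1, g16 = 0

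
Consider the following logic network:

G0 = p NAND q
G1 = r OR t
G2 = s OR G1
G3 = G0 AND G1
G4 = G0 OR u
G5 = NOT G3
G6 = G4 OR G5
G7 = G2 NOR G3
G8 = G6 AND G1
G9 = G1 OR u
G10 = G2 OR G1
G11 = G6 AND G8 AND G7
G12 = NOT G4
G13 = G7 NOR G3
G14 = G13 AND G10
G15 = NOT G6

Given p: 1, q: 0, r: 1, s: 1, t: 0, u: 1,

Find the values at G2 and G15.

G0 = p NAND q = 1 NAND 0 = 1
G1 = r OR t = 1 OR 0 = 1
G2 = s OR G1 = 1 OR 1 = 1
G3 = G0 AND G1 = 1 AND 1 = 1
G4 = G0 OR u = 1 OR 1 = 1
G5 = NOT G3 = NOT 1 = 0
G6 = G4 OR G5 = 1 OR 0 = 1
G15 = NOT G6 = NOT 1 = 0

G2 = 1; G15 = 0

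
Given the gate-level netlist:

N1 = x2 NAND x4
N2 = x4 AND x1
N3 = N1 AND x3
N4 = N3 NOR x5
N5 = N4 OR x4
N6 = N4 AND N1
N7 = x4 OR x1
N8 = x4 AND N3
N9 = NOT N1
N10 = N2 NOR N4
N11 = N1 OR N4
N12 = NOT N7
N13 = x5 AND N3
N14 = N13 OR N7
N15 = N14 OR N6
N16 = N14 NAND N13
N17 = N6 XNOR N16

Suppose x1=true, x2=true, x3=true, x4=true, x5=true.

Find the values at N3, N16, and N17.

N1 = x2 NAND x4 = true NAND true = false
N3 = N1 AND x3 = false AND true = false
N4 = N3 NOR x5 = false NOR true = false
N6 = N4 AND N1 = false AND false = false
N7 = x4 OR x1 = true OR true = true
N13 = x5 AND N3 = true AND false = false
N14 = N13 OR N7 = false OR true = true
N16 = N14 NAND N13 = true NAND false = true
N17 = N6 XNOR N16 = false XNOR true = false

N3 = false; N16 = true; N17 = false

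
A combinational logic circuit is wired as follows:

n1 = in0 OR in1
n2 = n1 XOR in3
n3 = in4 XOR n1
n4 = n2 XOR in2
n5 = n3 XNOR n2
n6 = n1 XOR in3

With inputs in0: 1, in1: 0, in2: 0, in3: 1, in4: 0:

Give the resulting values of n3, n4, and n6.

n1 = in0 OR in1 = 1 OR 0 = 1
n2 = n1 XOR in3 = 1 XOR 1 = 0
n3 = in4 XOR n1 = 0 XOR 1 = 1
n4 = n2 XOR in2 = 0 XOR 0 = 0
n6 = n1 XOR in3 = 1 XOR 1 = 0

n3 = 1; n4 = 0; n6 = 0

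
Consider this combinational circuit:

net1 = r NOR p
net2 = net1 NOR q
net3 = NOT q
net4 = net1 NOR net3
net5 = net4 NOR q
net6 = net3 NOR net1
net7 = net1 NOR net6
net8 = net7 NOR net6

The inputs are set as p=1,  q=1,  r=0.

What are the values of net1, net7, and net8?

net1 = r NOR p = 0 NOR 1 = 0
net3 = NOT q = NOT 1 = 0
net6 = net3 NOR net1 = 0 NOR 0 = 1
net7 = net1 NOR net6 = 0 NOR 1 = 0
net8 = net7 NOR net6 = 0 NOR 1 = 0

net1 = 0; net7 = 0; net8 = 0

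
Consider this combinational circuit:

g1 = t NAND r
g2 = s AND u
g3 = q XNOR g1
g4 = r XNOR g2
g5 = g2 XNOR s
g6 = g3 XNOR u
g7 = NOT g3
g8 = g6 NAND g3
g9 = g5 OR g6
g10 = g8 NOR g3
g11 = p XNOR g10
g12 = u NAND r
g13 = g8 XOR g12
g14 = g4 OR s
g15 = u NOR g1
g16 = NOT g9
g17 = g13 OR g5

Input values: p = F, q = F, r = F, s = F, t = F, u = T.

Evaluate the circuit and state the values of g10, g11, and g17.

g1 = t NAND r = F NAND F = T
g2 = s AND u = F AND T = F
g3 = q XNOR g1 = F XNOR T = F
g5 = g2 XNOR s = F XNOR F = T
g6 = g3 XNOR u = F XNOR T = F
g8 = g6 NAND g3 = F NAND F = T
g10 = g8 NOR g3 = T NOR F = F
g11 = p XNOR g10 = F XNOR F = T
g12 = u NAND r = T NAND F = T
g13 = g8 XOR g12 = T XOR T = F
g17 = g13 OR g5 = F OR T = T

g10 = F, g11 = T, g17 = T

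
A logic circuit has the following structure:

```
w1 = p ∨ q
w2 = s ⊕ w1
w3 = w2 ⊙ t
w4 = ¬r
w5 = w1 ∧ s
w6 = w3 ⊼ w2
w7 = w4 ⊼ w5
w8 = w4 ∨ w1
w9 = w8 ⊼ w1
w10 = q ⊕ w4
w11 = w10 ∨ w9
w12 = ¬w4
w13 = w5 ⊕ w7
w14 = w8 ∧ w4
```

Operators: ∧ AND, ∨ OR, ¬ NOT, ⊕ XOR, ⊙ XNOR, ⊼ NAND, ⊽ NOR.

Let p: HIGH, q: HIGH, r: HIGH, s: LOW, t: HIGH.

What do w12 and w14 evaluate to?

w1 = p OR q = HIGH OR HIGH = HIGH
w4 = NOT r = NOT HIGH = LOW
w8 = w4 OR w1 = LOW OR HIGH = HIGH
w12 = NOT w4 = NOT LOW = HIGH
w14 = w8 AND w4 = HIGH AND LOW = LOW

w12 = HIGH; w14 = LOW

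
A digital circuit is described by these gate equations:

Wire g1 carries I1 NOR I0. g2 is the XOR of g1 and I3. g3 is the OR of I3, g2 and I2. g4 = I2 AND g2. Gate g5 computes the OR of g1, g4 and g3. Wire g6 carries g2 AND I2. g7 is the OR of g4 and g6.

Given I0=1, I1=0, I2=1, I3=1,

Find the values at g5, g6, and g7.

g5 = 1; g6 = 1; g7 = 1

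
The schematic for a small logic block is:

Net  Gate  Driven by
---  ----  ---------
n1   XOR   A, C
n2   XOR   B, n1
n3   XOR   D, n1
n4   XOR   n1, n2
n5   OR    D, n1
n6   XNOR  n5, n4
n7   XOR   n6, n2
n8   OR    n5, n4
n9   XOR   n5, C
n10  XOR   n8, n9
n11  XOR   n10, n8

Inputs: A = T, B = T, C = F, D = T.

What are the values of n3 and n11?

n1 = A XOR C = T XOR F = T
n2 = B XOR n1 = T XOR T = F
n3 = D XOR n1 = T XOR T = F
n4 = n1 XOR n2 = T XOR F = T
n5 = D OR n1 = T OR T = T
n8 = n5 OR n4 = T OR T = T
n9 = n5 XOR C = T XOR F = T
n10 = n8 XOR n9 = T XOR T = F
n11 = n10 XOR n8 = F XOR T = T

n3 = F  n11 = T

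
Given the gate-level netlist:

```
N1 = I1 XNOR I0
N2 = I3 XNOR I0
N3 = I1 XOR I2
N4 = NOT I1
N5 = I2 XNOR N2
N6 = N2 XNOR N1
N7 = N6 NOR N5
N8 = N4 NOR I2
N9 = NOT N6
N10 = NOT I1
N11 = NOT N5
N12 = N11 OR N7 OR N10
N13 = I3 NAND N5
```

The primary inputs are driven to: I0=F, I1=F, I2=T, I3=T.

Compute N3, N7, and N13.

N3 = T  N7 = T  N13 = T

N1 = I1 XNOR I0 = F XNOR F = T
N2 = I3 XNOR I0 = T XNOR F = F
N3 = I1 XOR I2 = F XOR T = T
N5 = I2 XNOR N2 = T XNOR F = F
N6 = N2 XNOR N1 = F XNOR T = F
N7 = N6 NOR N5 = F NOR F = T
N13 = I3 NAND N5 = T NAND F = T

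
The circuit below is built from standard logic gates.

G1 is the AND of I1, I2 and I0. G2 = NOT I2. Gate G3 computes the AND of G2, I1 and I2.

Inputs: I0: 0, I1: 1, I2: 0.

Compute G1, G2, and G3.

G1 = I1 AND I2 AND I0 = 1 AND 0 AND 0 = 0
G2 = NOT I2 = NOT 0 = 1
G3 = G2 AND I1 AND I2 = 1 AND 1 AND 0 = 0

G1 = 0  G2 = 1  G3 = 0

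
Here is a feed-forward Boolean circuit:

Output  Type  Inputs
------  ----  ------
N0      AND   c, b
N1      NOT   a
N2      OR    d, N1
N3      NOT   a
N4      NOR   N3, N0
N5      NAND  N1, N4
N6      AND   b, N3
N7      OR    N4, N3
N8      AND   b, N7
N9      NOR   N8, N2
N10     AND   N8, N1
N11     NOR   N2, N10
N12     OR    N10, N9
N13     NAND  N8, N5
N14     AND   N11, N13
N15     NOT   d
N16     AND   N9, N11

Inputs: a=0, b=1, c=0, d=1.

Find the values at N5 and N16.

N5 = 1, N16 = 0

N0 = c AND b = 0 AND 1 = 0
N1 = NOT a = NOT 0 = 1
N2 = d OR N1 = 1 OR 1 = 1
N3 = NOT a = NOT 0 = 1
N4 = N3 NOR N0 = 1 NOR 0 = 0
N5 = N1 NAND N4 = 1 NAND 0 = 1
N7 = N4 OR N3 = 0 OR 1 = 1
N8 = b AND N7 = 1 AND 1 = 1
N9 = N8 NOR N2 = 1 NOR 1 = 0
N10 = N8 AND N1 = 1 AND 1 = 1
N11 = N2 NOR N10 = 1 NOR 1 = 0
N16 = N9 AND N11 = 0 AND 0 = 0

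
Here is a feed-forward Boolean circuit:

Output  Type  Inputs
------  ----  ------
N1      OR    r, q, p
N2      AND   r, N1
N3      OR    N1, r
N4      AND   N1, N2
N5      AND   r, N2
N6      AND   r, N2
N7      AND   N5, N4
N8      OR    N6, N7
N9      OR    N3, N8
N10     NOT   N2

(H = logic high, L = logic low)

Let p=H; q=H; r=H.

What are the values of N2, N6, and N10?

N2 = H; N6 = H; N10 = L

N1 = r OR q OR p = H OR H OR H = H
N2 = r AND N1 = H AND H = H
N6 = r AND N2 = H AND H = H
N10 = NOT N2 = NOT H = L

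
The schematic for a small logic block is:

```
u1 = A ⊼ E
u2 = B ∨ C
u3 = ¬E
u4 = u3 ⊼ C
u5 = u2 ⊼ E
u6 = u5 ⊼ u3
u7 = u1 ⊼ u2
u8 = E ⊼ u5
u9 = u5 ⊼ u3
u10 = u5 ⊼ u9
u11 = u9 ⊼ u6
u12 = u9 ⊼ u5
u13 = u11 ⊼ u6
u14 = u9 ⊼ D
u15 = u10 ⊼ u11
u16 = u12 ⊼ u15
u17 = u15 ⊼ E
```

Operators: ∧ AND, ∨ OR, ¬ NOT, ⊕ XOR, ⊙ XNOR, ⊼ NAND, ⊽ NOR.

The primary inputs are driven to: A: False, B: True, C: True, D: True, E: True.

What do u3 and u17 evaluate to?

u3 = False, u17 = False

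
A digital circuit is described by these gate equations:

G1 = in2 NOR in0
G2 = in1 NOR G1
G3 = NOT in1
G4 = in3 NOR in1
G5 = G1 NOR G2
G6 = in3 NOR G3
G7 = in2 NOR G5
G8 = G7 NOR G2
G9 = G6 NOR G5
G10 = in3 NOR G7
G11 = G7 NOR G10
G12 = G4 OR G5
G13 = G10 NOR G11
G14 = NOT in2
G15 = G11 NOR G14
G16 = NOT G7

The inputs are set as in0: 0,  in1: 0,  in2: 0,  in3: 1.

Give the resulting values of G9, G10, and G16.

G9 = 1, G10 = 0, G16 = 0

G1 = in2 NOR in0 = 0 NOR 0 = 1
G2 = in1 NOR G1 = 0 NOR 1 = 0
G3 = NOT in1 = NOT 0 = 1
G5 = G1 NOR G2 = 1 NOR 0 = 0
G6 = in3 NOR G3 = 1 NOR 1 = 0
G7 = in2 NOR G5 = 0 NOR 0 = 1
G9 = G6 NOR G5 = 0 NOR 0 = 1
G10 = in3 NOR G7 = 1 NOR 1 = 0
G16 = NOT G7 = NOT 1 = 0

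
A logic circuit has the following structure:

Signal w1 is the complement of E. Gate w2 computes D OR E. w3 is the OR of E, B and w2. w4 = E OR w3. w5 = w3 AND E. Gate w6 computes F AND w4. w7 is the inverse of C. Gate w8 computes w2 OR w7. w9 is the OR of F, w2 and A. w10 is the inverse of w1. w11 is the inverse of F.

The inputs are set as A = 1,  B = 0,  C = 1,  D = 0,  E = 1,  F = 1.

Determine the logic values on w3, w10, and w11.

w1 = NOT E = NOT 1 = 0
w2 = D OR E = 0 OR 1 = 1
w3 = E OR B OR w2 = 1 OR 0 OR 1 = 1
w10 = NOT w1 = NOT 0 = 1
w11 = NOT F = NOT 1 = 0

w3 = 1  w10 = 1  w11 = 0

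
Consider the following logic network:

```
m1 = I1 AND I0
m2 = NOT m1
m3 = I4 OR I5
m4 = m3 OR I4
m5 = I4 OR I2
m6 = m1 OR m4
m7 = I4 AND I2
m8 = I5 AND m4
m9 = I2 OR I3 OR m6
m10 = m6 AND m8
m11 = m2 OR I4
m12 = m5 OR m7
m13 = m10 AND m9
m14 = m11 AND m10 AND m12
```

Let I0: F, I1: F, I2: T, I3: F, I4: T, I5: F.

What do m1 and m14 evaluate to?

m1 = F  m14 = F

m1 = I1 AND I0 = F AND F = F
m2 = NOT m1 = NOT F = T
m3 = I4 OR I5 = T OR F = T
m4 = m3 OR I4 = T OR T = T
m5 = I4 OR I2 = T OR T = T
m6 = m1 OR m4 = F OR T = T
m7 = I4 AND I2 = T AND T = T
m8 = I5 AND m4 = F AND T = F
m10 = m6 AND m8 = T AND F = F
m11 = m2 OR I4 = T OR T = T
m12 = m5 OR m7 = T OR T = T
m14 = m11 AND m10 AND m12 = T AND F AND T = F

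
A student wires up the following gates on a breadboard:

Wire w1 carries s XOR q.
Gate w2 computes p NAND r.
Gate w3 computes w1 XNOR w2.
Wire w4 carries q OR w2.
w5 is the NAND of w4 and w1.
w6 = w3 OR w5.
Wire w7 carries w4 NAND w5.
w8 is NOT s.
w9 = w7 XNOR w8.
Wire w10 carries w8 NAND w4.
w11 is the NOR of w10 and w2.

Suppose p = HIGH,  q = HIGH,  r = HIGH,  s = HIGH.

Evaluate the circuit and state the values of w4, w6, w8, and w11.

w4 = HIGH, w6 = HIGH, w8 = LOW, w11 = LOW

w1 = s XOR q = HIGH XOR HIGH = LOW
w2 = p NAND r = HIGH NAND HIGH = LOW
w3 = w1 XNOR w2 = LOW XNOR LOW = HIGH
w4 = q OR w2 = HIGH OR LOW = HIGH
w5 = w4 NAND w1 = HIGH NAND LOW = HIGH
w6 = w3 OR w5 = HIGH OR HIGH = HIGH
w8 = NOT s = NOT HIGH = LOW
w10 = w8 NAND w4 = LOW NAND HIGH = HIGH
w11 = w10 NOR w2 = HIGH NOR LOW = LOW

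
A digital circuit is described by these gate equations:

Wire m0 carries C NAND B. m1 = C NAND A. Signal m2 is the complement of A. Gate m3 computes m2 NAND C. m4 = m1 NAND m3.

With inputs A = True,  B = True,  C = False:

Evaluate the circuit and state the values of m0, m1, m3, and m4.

m0 = True, m1 = True, m3 = True, m4 = False

m0 = C NAND B = False NAND True = True
m1 = C NAND A = False NAND True = True
m2 = NOT A = NOT True = False
m3 = m2 NAND C = False NAND False = True
m4 = m1 NAND m3 = True NAND True = False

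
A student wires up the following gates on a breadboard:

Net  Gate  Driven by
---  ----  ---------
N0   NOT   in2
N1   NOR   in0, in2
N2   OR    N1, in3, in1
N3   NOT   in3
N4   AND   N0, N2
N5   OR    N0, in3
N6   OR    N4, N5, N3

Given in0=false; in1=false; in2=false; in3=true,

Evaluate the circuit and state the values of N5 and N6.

N5 = true, N6 = true

N0 = NOT in2 = NOT false = true
N1 = in0 NOR in2 = false NOR false = true
N2 = N1 OR in3 OR in1 = true OR true OR false = true
N3 = NOT in3 = NOT true = false
N4 = N0 AND N2 = true AND true = true
N5 = N0 OR in3 = true OR true = true
N6 = N4 OR N5 OR N3 = true OR true OR false = true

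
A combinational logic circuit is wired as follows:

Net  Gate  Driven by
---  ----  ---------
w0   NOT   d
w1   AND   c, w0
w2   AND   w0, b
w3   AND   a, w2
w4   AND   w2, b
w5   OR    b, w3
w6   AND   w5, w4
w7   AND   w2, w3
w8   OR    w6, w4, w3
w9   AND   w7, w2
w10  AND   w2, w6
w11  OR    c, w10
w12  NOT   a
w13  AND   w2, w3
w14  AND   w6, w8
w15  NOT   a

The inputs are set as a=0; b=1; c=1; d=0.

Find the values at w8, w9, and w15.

w8 = 1; w9 = 0; w15 = 1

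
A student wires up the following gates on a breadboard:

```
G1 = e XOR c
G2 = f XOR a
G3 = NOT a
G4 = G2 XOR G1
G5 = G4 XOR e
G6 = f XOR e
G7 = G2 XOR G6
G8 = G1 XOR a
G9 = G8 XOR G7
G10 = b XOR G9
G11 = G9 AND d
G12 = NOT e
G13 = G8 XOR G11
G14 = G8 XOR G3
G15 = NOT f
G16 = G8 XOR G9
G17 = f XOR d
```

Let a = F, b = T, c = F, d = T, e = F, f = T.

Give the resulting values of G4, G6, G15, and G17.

G4 = T, G6 = T, G15 = F, G17 = F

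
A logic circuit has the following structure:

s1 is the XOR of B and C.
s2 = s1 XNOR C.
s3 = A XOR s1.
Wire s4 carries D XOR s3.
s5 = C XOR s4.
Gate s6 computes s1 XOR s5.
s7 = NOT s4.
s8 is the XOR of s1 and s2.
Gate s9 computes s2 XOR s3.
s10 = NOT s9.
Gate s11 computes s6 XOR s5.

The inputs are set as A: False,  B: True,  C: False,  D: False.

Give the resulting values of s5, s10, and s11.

s1 = B XOR C = True XOR False = True
s2 = s1 XNOR C = True XNOR False = False
s3 = A XOR s1 = False XOR True = True
s4 = D XOR s3 = False XOR True = True
s5 = C XOR s4 = False XOR True = True
s6 = s1 XOR s5 = True XOR True = False
s9 = s2 XOR s3 = False XOR True = True
s10 = NOT s9 = NOT True = False
s11 = s6 XOR s5 = False XOR True = True

s5 = True; s10 = False; s11 = True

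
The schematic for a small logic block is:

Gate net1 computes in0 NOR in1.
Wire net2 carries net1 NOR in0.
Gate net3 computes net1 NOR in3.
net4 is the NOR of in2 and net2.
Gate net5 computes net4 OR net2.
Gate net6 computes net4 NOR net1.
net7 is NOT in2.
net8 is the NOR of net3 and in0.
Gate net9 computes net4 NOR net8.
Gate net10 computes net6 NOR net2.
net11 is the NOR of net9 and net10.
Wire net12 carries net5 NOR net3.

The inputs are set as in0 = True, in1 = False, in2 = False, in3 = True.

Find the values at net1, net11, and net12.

net1 = in0 NOR in1 = True NOR False = False
net2 = net1 NOR in0 = False NOR True = False
net3 = net1 NOR in3 = False NOR True = False
net4 = in2 NOR net2 = False NOR False = True
net5 = net4 OR net2 = True OR False = True
net6 = net4 NOR net1 = True NOR False = False
net8 = net3 NOR in0 = False NOR True = False
net9 = net4 NOR net8 = True NOR False = False
net10 = net6 NOR net2 = False NOR False = True
net11 = net9 NOR net10 = False NOR True = False
net12 = net5 NOR net3 = True NOR False = False

net1 = False  net11 = False  net12 = False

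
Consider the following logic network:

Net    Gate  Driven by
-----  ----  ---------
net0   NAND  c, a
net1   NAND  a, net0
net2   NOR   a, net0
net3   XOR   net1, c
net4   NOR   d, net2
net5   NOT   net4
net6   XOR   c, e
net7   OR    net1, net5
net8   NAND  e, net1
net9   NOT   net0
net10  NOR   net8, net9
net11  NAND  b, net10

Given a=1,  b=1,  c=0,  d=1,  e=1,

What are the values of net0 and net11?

net0 = 1  net11 = 1

net0 = c NAND a = 0 NAND 1 = 1
net1 = a NAND net0 = 1 NAND 1 = 0
net8 = e NAND net1 = 1 NAND 0 = 1
net9 = NOT net0 = NOT 1 = 0
net10 = net8 NOR net9 = 1 NOR 0 = 0
net11 = b NAND net10 = 1 NAND 0 = 1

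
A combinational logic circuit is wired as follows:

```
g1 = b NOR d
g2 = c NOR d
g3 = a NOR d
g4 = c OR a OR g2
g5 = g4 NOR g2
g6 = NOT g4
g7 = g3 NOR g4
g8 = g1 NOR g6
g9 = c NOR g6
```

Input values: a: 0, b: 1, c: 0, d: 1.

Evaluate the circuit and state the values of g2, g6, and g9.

g2 = c NOR d = 0 NOR 1 = 0
g4 = c OR a OR g2 = 0 OR 0 OR 0 = 0
g6 = NOT g4 = NOT 0 = 1
g9 = c NOR g6 = 0 NOR 1 = 0

g2 = 0, g6 = 1, g9 = 0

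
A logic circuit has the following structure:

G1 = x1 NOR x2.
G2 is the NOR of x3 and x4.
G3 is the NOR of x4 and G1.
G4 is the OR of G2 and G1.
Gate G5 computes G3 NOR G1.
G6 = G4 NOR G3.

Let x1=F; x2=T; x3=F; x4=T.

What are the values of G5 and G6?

G5 = T; G6 = T

G1 = x1 NOR x2 = F NOR T = F
G2 = x3 NOR x4 = F NOR T = F
G3 = x4 NOR G1 = T NOR F = F
G4 = G2 OR G1 = F OR F = F
G5 = G3 NOR G1 = F NOR F = T
G6 = G4 NOR G3 = F NOR F = T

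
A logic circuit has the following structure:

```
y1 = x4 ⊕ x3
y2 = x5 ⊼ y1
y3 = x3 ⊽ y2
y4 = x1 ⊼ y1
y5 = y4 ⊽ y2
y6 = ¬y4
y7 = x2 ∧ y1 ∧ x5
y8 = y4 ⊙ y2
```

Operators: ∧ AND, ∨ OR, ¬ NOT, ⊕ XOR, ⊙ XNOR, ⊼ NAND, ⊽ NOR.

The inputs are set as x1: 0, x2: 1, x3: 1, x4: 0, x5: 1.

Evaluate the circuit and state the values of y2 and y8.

y2 = 0, y8 = 0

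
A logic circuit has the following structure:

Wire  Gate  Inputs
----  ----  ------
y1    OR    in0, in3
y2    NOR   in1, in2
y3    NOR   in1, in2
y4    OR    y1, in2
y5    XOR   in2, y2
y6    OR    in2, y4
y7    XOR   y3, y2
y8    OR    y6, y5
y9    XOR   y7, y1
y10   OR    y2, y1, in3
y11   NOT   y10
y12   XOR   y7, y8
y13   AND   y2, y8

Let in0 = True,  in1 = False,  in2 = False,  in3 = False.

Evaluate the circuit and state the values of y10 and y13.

y1 = in0 OR in3 = True OR False = True
y2 = in1 NOR in2 = False NOR False = True
y4 = y1 OR in2 = True OR False = True
y5 = in2 XOR y2 = False XOR True = True
y6 = in2 OR y4 = False OR True = True
y8 = y6 OR y5 = True OR True = True
y10 = y2 OR y1 OR in3 = True OR True OR False = True
y13 = y2 AND y8 = True AND True = True

y10 = True, y13 = True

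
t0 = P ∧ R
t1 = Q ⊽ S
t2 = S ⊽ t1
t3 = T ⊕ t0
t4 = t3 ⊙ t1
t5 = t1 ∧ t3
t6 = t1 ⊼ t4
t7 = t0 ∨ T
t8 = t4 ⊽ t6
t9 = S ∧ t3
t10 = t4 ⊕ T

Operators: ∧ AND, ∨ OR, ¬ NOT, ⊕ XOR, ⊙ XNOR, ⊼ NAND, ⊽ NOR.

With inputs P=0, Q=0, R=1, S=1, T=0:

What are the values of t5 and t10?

t5 = 0, t10 = 1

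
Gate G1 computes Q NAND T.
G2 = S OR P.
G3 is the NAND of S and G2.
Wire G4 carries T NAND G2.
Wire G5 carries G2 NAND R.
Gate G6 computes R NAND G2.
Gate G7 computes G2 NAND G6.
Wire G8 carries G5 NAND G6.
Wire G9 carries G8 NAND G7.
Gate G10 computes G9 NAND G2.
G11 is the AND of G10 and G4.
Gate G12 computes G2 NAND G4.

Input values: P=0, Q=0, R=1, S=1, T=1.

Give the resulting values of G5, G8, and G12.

G5 = 0, G8 = 1, G12 = 1

G2 = S OR P = 1 OR 0 = 1
G4 = T NAND G2 = 1 NAND 1 = 0
G5 = G2 NAND R = 1 NAND 1 = 0
G6 = R NAND G2 = 1 NAND 1 = 0
G8 = G5 NAND G6 = 0 NAND 0 = 1
G12 = G2 NAND G4 = 1 NAND 0 = 1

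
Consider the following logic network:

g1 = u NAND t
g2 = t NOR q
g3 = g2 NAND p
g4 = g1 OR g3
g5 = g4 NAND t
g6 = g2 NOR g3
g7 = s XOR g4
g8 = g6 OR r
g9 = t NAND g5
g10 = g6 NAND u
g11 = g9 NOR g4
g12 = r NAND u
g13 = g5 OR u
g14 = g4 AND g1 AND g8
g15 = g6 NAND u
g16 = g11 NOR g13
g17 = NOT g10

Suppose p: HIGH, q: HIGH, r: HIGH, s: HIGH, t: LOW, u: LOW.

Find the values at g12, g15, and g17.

g12 = HIGH, g15 = HIGH, g17 = LOW

g2 = t NOR q = LOW NOR HIGH = LOW
g3 = g2 NAND p = LOW NAND HIGH = HIGH
g6 = g2 NOR g3 = LOW NOR HIGH = LOW
g10 = g6 NAND u = LOW NAND LOW = HIGH
g12 = r NAND u = HIGH NAND LOW = HIGH
g15 = g6 NAND u = LOW NAND LOW = HIGH
g17 = NOT g10 = NOT HIGH = LOW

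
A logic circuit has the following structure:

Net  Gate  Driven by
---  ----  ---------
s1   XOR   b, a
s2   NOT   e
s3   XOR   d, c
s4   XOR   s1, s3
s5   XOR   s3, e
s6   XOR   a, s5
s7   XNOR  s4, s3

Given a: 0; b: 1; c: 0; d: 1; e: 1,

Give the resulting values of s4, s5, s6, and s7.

s1 = b XOR a = 1 XOR 0 = 1
s3 = d XOR c = 1 XOR 0 = 1
s4 = s1 XOR s3 = 1 XOR 1 = 0
s5 = s3 XOR e = 1 XOR 1 = 0
s6 = a XOR s5 = 0 XOR 0 = 0
s7 = s4 XNOR s3 = 0 XNOR 1 = 0

s4 = 0, s5 = 0, s6 = 0, s7 = 0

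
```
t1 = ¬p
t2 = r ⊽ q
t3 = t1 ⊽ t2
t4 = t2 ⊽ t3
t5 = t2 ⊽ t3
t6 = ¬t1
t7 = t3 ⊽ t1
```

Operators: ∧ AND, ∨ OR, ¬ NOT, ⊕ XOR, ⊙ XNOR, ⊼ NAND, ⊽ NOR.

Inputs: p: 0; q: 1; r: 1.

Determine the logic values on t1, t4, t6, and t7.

t1 = 1  t4 = 1  t6 = 0  t7 = 0

t1 = NOT p = NOT 0 = 1
t2 = r NOR q = 1 NOR 1 = 0
t3 = t1 NOR t2 = 1 NOR 0 = 0
t4 = t2 NOR t3 = 0 NOR 0 = 1
t6 = NOT t1 = NOT 1 = 0
t7 = t3 NOR t1 = 0 NOR 1 = 0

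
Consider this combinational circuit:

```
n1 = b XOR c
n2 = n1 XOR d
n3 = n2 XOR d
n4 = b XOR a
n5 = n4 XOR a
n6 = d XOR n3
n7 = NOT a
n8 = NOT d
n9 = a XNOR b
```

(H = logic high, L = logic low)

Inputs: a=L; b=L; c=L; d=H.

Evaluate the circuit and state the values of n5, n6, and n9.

n1 = b XOR c = L XOR L = L
n2 = n1 XOR d = L XOR H = H
n3 = n2 XOR d = H XOR H = L
n4 = b XOR a = L XOR L = L
n5 = n4 XOR a = L XOR L = L
n6 = d XOR n3 = H XOR L = H
n9 = a XNOR b = L XNOR L = H

n5 = L  n6 = H  n9 = H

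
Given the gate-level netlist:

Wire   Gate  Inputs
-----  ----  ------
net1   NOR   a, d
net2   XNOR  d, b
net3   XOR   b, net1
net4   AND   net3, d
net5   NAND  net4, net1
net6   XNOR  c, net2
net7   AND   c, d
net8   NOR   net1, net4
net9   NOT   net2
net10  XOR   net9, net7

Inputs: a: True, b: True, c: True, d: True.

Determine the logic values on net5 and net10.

net5 = True; net10 = True

net1 = a NOR d = True NOR True = False
net2 = d XNOR b = True XNOR True = True
net3 = b XOR net1 = True XOR False = True
net4 = net3 AND d = True AND True = True
net5 = net4 NAND net1 = True NAND False = True
net7 = c AND d = True AND True = True
net9 = NOT net2 = NOT True = False
net10 = net9 XOR net7 = False XOR True = True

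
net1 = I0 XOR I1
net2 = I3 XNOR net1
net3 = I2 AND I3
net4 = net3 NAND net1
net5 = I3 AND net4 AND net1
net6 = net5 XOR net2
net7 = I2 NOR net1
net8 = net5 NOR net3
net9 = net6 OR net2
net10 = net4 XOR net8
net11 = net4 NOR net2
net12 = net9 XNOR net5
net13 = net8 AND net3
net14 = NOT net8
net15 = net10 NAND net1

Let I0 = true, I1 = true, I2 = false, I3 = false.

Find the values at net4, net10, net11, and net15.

net1 = I0 XOR I1 = true XOR true = false
net2 = I3 XNOR net1 = false XNOR false = true
net3 = I2 AND I3 = false AND false = false
net4 = net3 NAND net1 = false NAND false = true
net5 = I3 AND net4 AND net1 = false AND true AND false = false
net8 = net5 NOR net3 = false NOR false = true
net10 = net4 XOR net8 = true XOR true = false
net11 = net4 NOR net2 = true NOR true = false
net15 = net10 NAND net1 = false NAND false = true

net4 = true  net10 = false  net11 = false  net15 = true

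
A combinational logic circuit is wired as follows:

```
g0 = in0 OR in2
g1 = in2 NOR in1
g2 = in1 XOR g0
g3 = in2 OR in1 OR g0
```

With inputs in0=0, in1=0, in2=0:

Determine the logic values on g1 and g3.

g1 = 1; g3 = 0

g0 = in0 OR in2 = 0 OR 0 = 0
g1 = in2 NOR in1 = 0 NOR 0 = 1
g3 = in2 OR in1 OR g0 = 0 OR 0 OR 0 = 0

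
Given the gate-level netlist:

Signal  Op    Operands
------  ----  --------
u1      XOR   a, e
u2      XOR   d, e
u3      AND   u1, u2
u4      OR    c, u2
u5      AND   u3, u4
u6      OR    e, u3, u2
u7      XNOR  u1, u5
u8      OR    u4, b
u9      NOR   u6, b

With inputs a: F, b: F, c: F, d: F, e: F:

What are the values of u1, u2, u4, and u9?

u1 = F, u2 = F, u4 = F, u9 = T

u1 = a XOR e = F XOR F = F
u2 = d XOR e = F XOR F = F
u3 = u1 AND u2 = F AND F = F
u4 = c OR u2 = F OR F = F
u6 = e OR u3 OR u2 = F OR F OR F = F
u9 = u6 NOR b = F NOR F = T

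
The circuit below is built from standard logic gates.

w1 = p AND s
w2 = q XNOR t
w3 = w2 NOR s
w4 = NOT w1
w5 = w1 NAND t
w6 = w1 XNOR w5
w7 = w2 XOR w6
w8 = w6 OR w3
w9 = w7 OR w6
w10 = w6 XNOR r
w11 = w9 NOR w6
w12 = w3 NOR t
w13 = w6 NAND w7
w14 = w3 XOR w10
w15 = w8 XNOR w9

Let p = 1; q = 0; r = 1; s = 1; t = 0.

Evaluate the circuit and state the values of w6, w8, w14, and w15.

w6 = 1, w8 = 1, w14 = 1, w15 = 1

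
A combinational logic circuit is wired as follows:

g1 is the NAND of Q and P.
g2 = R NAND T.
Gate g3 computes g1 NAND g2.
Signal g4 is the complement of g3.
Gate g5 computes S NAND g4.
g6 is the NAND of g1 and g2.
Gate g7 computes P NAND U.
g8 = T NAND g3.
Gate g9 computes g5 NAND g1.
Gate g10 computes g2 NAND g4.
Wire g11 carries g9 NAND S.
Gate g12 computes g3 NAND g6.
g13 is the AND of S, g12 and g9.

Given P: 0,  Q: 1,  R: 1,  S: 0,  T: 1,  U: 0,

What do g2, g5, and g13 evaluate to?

g2 = 0; g5 = 1; g13 = 0

g1 = Q NAND P = 1 NAND 0 = 1
g2 = R NAND T = 1 NAND 1 = 0
g3 = g1 NAND g2 = 1 NAND 0 = 1
g4 = NOT g3 = NOT 1 = 0
g5 = S NAND g4 = 0 NAND 0 = 1
g6 = g1 NAND g2 = 1 NAND 0 = 1
g9 = g5 NAND g1 = 1 NAND 1 = 0
g12 = g3 NAND g6 = 1 NAND 1 = 0
g13 = S AND g12 AND g9 = 0 AND 0 AND 0 = 0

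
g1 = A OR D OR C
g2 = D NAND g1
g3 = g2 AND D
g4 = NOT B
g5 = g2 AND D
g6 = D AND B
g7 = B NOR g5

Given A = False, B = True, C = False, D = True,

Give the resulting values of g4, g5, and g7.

g4 = False, g5 = False, g7 = False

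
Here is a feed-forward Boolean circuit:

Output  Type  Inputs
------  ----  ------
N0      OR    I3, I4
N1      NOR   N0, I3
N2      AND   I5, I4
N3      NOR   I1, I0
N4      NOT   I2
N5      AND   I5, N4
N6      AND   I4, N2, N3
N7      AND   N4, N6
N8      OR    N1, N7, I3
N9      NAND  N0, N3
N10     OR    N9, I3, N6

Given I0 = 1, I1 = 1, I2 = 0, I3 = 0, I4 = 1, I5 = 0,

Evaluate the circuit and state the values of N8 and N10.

N0 = I3 OR I4 = 0 OR 1 = 1
N1 = N0 NOR I3 = 1 NOR 0 = 0
N2 = I5 AND I4 = 0 AND 1 = 0
N3 = I1 NOR I0 = 1 NOR 1 = 0
N4 = NOT I2 = NOT 0 = 1
N6 = I4 AND N2 AND N3 = 1 AND 0 AND 0 = 0
N7 = N4 AND N6 = 1 AND 0 = 0
N8 = N1 OR N7 OR I3 = 0 OR 0 OR 0 = 0
N9 = N0 NAND N3 = 1 NAND 0 = 1
N10 = N9 OR I3 OR N6 = 1 OR 0 OR 0 = 1

N8 = 0, N10 = 1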